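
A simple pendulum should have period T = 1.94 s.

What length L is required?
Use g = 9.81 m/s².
T = 2π√(L/g) → L = g(T/2π)² = 9.81×(1.94/2π)² = 0.9352 m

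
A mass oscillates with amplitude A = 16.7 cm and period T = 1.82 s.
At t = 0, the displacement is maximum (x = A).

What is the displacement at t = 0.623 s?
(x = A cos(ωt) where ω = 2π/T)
ω = 2π/T = 2π/1.82 = 3.452 rad/s
x = A cos(ωt) = 16.7×cos(3.452×0.623) = -9.152 cm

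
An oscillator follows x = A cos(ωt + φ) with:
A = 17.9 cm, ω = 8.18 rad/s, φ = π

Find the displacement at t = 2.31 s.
x = A cos(ωt + φ) = 17.9×cos(8.18×2.31 + π) = -17.88 cm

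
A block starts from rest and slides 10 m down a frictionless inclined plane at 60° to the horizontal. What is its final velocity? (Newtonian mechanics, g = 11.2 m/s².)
a = g sin(θ) = 11.2 × sin(60°) = 9.7 m/s²
v = √(2ad) = √(2 × 9.7 × 10) = 13.93 m/s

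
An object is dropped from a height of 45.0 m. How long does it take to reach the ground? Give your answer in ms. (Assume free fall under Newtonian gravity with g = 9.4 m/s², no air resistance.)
t = √(2h/g) (with unit conversion) = 3094.0 ms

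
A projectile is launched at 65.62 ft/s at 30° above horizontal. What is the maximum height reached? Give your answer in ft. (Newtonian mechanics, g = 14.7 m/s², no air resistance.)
H = v₀²sin²(θ)/(2g) (with unit conversion) = 11.16 ft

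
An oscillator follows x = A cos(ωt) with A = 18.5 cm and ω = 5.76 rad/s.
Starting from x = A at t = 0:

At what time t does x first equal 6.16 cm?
cos(ωt) = x/A = 6.16/18.5 = 0.333
ωt = arccos(0.333) = 1.231 rad
t = 1.231/5.76 = 0.2138 s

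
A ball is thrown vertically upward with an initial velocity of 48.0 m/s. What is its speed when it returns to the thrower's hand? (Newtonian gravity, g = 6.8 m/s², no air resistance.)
By conservation of energy, the ball returns at the same speed = 48.0 m/s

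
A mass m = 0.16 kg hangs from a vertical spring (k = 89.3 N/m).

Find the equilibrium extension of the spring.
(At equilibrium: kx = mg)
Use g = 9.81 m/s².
x_eq = mg/k = 0.16×9.81/89.3 = 0.01758 m = 1.758 cm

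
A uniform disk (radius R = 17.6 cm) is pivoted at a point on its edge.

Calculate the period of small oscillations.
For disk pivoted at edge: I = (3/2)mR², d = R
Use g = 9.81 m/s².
I/m = (3/2)R² = 0.04646 m²; d = R = 0.176 m
T = 2π√((3/2)R²/(gR)) = 2π√(3R/(2g)) = 1.031 s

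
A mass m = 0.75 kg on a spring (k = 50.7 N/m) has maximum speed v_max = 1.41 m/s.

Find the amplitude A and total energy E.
½mv²_max = ½kA² → A = v_max√(m/k) = 1.41×√(0.75/50.7) = 0.1715 m = 17.15 cm
E = ½mv²_max = ½×0.75×1.41² = 0.7455 J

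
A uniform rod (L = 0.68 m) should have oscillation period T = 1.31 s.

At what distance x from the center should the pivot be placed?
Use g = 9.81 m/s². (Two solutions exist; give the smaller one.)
T = 2π√((L²/12 + x²)/(gx)). Let c = T²g/(4π²) = 0.4264.
x² − cx + L²/12 = 0 → x = (c − √(c² − L²/3))/2 = 0.13 m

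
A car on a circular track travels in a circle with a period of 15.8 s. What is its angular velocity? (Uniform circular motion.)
ω = 2π/T = 2π/15.8 = 0.3977 rad/s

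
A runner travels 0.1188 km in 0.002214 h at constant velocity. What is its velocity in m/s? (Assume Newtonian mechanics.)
v = d/t (with unit conversion) = 14.91 m/s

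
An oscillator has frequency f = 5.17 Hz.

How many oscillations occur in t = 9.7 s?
n = f×t = 5.17×9.7 = 50.15 oscillations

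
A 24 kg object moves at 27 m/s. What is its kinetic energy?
KE = ½mv² = ½×24×27² = 8748.0 J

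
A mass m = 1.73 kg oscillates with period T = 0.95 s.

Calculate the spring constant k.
T = 2π√(m/k) → k = m(2π/T)² = 1.73×(2π/0.95)² = 75.68 N/m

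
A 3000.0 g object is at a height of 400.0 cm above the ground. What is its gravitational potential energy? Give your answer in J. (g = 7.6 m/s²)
PE = mgh = 3 kg × 7.6 m/s² × 4 m = 91.2 J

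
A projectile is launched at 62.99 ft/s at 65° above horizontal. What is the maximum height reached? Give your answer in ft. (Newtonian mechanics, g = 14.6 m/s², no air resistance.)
H = v₀²sin²(θ)/(2g) (with unit conversion) = 34.02 ft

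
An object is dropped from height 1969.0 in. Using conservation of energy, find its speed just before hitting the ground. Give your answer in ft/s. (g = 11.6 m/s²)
mgh = ½mv² → v = √(2gh) = √(2×11.6×50.01) = 34.06 m/s = 111.8 ft/s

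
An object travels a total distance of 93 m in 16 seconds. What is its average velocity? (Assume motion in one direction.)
v_avg = Δd / Δt = 93 / 16 = 5.81 m/s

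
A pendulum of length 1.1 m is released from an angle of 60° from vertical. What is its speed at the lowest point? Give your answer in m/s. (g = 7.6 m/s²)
h = L(1 − cosθ) = 1.1×(1 − cos60°) = 0.55 m
v = √(2gh) = √(2×7.6×0.55) = 2.891 m/s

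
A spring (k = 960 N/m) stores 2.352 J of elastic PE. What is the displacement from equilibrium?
PE = ½kx² → x = √(2PE/k) = √(2×2.352/960) = 0.07 m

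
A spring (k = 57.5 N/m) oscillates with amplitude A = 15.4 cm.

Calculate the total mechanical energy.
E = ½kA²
E = ½kA² = ½×57.5×(0.154)² = 0.6818 J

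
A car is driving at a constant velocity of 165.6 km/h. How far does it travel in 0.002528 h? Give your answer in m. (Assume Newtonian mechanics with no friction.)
d = vt (with unit conversion) = 418.6 m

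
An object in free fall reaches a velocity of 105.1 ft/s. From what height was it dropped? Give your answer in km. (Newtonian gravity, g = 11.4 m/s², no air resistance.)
h = v²/(2g) (with unit conversion) = 0.04501 km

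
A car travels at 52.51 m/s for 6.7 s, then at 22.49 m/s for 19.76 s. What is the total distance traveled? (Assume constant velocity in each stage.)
d₁ = v₁t₁ = 52.51 × 6.7 = 351.817 m
d₂ = v₂t₂ = 22.49 × 19.76 = 444.402 m
d_total = 351.817 + 444.402 = 796.22 m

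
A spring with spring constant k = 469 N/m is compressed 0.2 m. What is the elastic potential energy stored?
PE = ½kx² = ½×469×0.2² = 9.38 J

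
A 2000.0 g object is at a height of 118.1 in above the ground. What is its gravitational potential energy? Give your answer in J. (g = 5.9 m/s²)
PE = mgh = 2 kg × 5.9 m/s² × 3 m = 35.4 J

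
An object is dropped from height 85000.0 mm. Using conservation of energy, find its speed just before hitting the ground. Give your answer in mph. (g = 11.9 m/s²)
mgh = ½mv² → v = √(2gh) = √(2×11.9×85) = 44.98 m/s = 100.6 mph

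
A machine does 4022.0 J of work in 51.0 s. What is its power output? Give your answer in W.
P = W/t = 4022 J / 51 s = 78.86 W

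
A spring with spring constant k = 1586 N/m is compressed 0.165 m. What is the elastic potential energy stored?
PE = ½kx² = ½×1586×0.165² = 21.59 J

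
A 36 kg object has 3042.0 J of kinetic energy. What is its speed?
KE = ½mv² → v = √(2KE/m) = √(2×3042.0/36) = 13.0 m/s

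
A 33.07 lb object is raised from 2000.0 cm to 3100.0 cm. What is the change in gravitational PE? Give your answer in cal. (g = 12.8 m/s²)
ΔPE = mg(h₂ − h₁) = 15 kg × 12.8 m/s² × (31 − 20) m = 2112 J = 504.8 cal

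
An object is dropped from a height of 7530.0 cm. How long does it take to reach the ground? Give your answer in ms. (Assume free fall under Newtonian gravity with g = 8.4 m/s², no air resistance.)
t = √(2h/g) (with unit conversion) = 4234.0 ms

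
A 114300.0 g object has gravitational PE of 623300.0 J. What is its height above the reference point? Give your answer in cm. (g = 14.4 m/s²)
PE = mgh → h = PE/(mg) = 6.233e+05 J / (114.3 kg × 14.4 m/s²) = 378.7 m = 37870.0 cm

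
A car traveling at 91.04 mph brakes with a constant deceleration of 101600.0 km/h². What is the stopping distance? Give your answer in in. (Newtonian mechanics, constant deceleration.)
d = v₀² / (2a) (with unit conversion) = 4159.0 in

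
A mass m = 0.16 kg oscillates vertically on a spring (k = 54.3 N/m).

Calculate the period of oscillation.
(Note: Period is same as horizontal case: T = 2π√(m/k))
T = 2π√(m/k) = 2π√(0.16/54.3) = 0.3411 s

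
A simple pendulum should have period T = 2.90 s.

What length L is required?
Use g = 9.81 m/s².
T = 2π√(L/g) → L = g(T/2π)² = 9.81×(2.9/2π)² = 2.09 m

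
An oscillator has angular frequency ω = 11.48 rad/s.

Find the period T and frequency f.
T = 2π/ω = 2π/11.48 = 0.5473 s; f = ω/2π = 1.827 Hz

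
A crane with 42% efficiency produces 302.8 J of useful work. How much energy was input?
W_in = W_out/η = 302.8/0.42 = 720.95 J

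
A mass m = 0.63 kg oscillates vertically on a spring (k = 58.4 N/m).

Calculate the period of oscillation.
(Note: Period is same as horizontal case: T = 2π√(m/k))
T = 2π√(m/k) = 2π√(0.63/58.4) = 0.6526 s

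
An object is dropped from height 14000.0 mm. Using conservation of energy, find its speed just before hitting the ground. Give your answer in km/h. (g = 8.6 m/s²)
mgh = ½mv² → v = √(2gh) = √(2×8.6×14) = 15.52 m/s = 55.86 km/h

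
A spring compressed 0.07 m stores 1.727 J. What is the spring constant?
PE = ½kx² → k = 2PE/x² = 2×1.727/0.07² = 704.9 N/m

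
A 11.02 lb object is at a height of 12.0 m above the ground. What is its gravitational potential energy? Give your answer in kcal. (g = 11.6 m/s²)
PE = mgh = 4.999 kg × 11.6 m/s² × 12 m = 695.8 J = 0.1663 kcal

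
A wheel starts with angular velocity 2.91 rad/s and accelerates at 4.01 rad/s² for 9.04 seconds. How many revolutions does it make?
θ = ω₀t + ½αt² = 2.91×9.04 + ½×4.01×9.04² = 190.16 rad
Revolutions = θ/(2π) = 190.16/(2π) = 30.26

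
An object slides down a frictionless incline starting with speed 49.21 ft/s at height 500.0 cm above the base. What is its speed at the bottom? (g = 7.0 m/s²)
½mv₀² + mgh = ½mv² → v = √(v₀² + 2gh) = √(15² + 2×7.0×5) = 17.17 m/s = 56.35 ft/s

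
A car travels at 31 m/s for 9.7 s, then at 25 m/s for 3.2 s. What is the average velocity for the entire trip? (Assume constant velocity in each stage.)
d₁ = v₁t₁ = 31 × 9.7 = 300.7 m
d₂ = v₂t₂ = 25 × 3.2 = 80 m
d_total = 380.7 m, t_total = 12.9 s
v_avg = d_total/t_total = 380.7/12.9 = 29.51 m/s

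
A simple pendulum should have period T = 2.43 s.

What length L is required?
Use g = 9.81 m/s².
T = 2π√(L/g) → L = g(T/2π)² = 9.81×(2.43/2π)² = 1.467 m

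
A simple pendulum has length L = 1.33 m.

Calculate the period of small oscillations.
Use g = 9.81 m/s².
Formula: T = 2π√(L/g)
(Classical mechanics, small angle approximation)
T = 2π√(L/g) = 2π√(1.33/9.81) = 2.314 s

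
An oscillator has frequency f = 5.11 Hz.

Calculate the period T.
T = 1/f = 1/5.11 = 0.1957 s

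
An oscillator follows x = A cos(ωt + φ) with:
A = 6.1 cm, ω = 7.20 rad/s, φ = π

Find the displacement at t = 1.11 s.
x = A cos(ωt + φ) = 6.1×cos(7.2×1.11 + π) = 0.8392 cm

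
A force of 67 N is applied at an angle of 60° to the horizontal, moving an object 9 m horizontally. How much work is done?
W = Fd cosθ = 67×9×cos(60°) = 301.5 J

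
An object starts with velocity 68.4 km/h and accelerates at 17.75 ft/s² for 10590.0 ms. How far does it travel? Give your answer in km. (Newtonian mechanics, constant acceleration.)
d = v₀t + ½at² (with unit conversion) = 0.5046 km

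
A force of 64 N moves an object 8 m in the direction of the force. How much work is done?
W = Fd = 64×8 = 512.0 J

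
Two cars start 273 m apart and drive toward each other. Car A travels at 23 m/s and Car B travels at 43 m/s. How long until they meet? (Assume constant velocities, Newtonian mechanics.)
Combined speed: v_combined = 23 + 43 = 66 m/s
Time to meet: t = d/66 = 273/66 = 4.14 s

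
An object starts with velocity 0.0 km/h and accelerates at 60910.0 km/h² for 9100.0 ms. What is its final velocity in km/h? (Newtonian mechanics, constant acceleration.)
v = v₀ + at (with unit conversion) = 154.0 km/h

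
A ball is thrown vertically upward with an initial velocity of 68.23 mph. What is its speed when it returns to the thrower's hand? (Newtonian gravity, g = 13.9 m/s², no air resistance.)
By conservation of energy, the ball returns at the same speed = 68.23 mph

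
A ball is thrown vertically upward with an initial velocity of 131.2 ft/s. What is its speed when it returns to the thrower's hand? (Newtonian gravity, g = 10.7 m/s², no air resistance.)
By conservation of energy, the ball returns at the same speed = 131.2 ft/s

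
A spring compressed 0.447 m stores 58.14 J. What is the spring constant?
PE = ½kx² → k = 2PE/x² = 2×58.14/0.447² = 582.0 N/m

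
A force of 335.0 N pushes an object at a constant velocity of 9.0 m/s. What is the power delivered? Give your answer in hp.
P = Fv = 335 N × 9 m/s = 3015 W = 4.043 hp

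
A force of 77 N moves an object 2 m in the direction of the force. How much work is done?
W = Fd = 77×2 = 154.0 J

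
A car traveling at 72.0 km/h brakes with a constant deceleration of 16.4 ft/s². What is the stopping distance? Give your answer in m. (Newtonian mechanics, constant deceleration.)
d = v₀² / (2a) (with unit conversion) = 40.01 m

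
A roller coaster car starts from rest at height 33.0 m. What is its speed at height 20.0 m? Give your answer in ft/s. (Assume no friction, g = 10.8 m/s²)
mgh₁ = ½mv₂² + mgh₂ → v₂ = √(2g(h₁−h₂)) = √(2×10.8×(33−20)) = 16.76 m/s = 54.98 ft/s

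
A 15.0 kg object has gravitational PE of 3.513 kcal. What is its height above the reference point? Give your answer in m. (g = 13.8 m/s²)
PE = mgh → h = PE/(mg) = 1.47e+04 J / (15 kg × 13.8 m/s²) = 71.01 m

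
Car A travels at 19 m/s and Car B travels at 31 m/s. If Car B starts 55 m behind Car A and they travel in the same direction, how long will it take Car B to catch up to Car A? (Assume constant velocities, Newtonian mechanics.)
Relative speed: v_rel = 31 - 19 = 12 m/s
Time to catch: t = d₀/v_rel = 55/12 = 4.58 s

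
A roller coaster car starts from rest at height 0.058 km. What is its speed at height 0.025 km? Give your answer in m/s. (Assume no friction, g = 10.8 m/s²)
mgh₁ = ½mv₂² + mgh₂ → v₂ = √(2g(h₁−h₂)) = √(2×10.8×(58−25)) = 26.7 m/s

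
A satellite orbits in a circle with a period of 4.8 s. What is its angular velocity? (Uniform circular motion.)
ω = 2π/T = 2π/4.8 = 1.309 rad/s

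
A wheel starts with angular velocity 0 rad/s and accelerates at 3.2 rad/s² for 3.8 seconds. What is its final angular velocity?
ω = ω₀ + αt = 0 + 3.2 × 3.8 = 12.16 rad/s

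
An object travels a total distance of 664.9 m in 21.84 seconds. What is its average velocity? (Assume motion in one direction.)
v_avg = Δd / Δt = 664.9 / 21.84 = 30.44 m/s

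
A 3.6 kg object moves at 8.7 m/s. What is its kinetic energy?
KE = ½mv² = ½×3.6×8.7² = 136.242 J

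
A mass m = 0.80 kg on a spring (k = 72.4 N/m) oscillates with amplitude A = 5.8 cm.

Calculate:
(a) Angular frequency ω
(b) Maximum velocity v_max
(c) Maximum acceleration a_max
ω = √(k/m) = √(72.4/0.8) = 9.513 rad/s
v_max = ωA = 9.513×0.058 = 0.5518 m/s
a_max = ω²A = 9.513²×0.058 = 5.249 m/s²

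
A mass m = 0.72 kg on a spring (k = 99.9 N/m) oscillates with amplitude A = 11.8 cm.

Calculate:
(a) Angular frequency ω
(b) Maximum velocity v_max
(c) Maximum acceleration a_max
ω = √(k/m) = √(99.9/0.72) = 11.78 rad/s
v_max = ωA = 11.78×0.118 = 1.39 m/s
a_max = ω²A = 11.78²×0.118 = 16.37 m/s²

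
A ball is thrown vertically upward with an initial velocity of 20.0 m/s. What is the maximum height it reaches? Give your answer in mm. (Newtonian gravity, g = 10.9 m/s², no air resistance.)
h_max = v₀²/(2g) (with unit conversion) = 18350.0 mm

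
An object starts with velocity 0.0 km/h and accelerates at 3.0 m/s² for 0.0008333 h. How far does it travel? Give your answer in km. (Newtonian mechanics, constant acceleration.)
d = v₀t + ½at² (with unit conversion) = 0.0135 km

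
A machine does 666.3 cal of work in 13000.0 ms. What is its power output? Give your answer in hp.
P = W/t = 2788 J / 13 s = 214.4 W = 0.2876 hp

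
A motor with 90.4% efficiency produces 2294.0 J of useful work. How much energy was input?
W_in = W_out/η = 2294.0/0.904 = 2537.6 J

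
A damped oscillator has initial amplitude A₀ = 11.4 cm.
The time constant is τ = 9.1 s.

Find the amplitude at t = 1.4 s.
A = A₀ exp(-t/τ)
A = A₀ exp(−t/τ) = 11.4×exp(−1.4/9.1) = 9.774 cm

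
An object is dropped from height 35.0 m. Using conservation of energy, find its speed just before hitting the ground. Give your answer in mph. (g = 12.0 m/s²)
mgh = ½mv² → v = √(2gh) = √(2×12.0×35) = 28.98 m/s = 64.83 mph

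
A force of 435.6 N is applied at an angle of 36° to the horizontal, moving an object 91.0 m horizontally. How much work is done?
W = Fd cosθ = 435.6×91.0×cos(36°) = 32069.0 J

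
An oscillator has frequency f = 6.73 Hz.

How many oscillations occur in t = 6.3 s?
n = f×t = 6.73×6.3 = 42.4 oscillations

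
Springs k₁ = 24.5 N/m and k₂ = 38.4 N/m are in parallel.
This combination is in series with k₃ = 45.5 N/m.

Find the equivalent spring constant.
k₁₂ = k₁ + k₂ = 62.9 N/m (parallel)
1/k_eq = 1/k₁₂ + 1/k₃ → k_eq = 26.4 N/m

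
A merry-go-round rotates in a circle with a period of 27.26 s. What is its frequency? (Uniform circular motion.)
f = 1/T = 1/27.26 = 0.0367 Hz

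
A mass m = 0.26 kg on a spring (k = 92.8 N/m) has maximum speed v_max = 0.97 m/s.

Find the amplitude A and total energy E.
½mv²_max = ½kA² → A = v_max√(m/k) = 0.97×√(0.26/92.8) = 0.05134 m = 5.134 cm
E = ½mv²_max = ½×0.26×0.97² = 0.1223 J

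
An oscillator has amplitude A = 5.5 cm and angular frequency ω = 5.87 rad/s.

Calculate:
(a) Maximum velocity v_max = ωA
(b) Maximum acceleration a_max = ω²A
v_max = ωA = 5.87×0.055 = 0.3229 m/s
a_max = ω²A = 5.87²×0.055 = 1.895 m/s²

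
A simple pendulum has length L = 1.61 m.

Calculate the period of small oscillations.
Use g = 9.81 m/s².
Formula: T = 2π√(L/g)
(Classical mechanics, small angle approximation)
T = 2π√(L/g) = 2π√(1.61/9.81) = 2.545 s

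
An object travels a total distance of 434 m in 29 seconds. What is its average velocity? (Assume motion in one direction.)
v_avg = Δd / Δt = 434 / 29 = 14.97 m/s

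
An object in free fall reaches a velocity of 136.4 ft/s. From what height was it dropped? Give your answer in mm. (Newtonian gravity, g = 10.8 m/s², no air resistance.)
h = v²/(2g) (with unit conversion) = 80020.0 mm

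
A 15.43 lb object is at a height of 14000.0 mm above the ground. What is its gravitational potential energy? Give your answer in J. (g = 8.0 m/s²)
PE = mgh = 6.999 kg × 8.0 m/s² × 14 m = 783.9 J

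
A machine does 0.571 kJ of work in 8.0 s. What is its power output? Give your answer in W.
P = W/t = 571 J / 8 s = 71.38 W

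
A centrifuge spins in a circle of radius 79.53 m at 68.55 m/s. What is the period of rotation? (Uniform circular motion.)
T = 2πr/v = 2π×79.53/68.55 = 7.29 s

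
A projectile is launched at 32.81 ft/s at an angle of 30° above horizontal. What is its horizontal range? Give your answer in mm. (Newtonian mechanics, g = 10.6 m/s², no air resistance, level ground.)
R = v₀² sin(2θ) / g (with unit conversion) = 8171.0 mm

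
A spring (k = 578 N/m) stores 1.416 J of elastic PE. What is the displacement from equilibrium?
PE = ½kx² → x = √(2PE/k) = √(2×1.416/578) = 0.07 m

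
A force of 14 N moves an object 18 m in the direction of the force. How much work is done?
W = Fd = 14×18 = 252.0 J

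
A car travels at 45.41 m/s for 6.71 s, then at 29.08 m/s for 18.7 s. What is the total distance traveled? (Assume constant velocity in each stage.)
d₁ = v₁t₁ = 45.41 × 6.71 = 304.701 m
d₂ = v₂t₂ = 29.08 × 18.7 = 543.796 m
d_total = 304.701 + 543.796 = 848.5 m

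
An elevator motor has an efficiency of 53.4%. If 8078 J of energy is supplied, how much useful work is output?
W_out = η × W_in = 0.534 × 8078 = 4313.7 J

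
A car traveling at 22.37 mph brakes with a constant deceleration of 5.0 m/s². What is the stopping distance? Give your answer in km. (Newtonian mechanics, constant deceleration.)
d = v₀² / (2a) (with unit conversion) = 0.01 km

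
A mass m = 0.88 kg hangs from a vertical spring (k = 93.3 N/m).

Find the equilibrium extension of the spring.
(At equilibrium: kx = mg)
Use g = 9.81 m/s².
x_eq = mg/k = 0.88×9.81/93.3 = 0.09253 m = 9.253 cm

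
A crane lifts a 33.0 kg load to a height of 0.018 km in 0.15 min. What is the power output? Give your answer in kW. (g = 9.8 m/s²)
W = mgh = 33×9.8×18 = 5821 J
P = W/t = 5821/9 = 646.8 W = 0.6468 kW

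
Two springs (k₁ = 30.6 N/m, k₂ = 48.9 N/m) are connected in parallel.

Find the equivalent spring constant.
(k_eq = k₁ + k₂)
k_eq = k₁ + k₂ = 30.6 + 48.9 = 79.5 N/m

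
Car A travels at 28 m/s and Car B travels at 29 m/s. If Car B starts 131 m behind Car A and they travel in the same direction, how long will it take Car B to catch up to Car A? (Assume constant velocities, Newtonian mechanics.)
Relative speed: v_rel = 29 - 28 = 1 m/s
Time to catch: t = d₀/v_rel = 131/1 = 131.0 s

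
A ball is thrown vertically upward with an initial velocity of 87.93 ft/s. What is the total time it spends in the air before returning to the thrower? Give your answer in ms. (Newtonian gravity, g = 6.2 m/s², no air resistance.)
t_total = 2v₀/g (with unit conversion) = 8646.0 ms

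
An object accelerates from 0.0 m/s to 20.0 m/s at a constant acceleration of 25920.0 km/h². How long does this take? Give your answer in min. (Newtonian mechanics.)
t = (v - v₀)/a (with unit conversion) = 0.1667 min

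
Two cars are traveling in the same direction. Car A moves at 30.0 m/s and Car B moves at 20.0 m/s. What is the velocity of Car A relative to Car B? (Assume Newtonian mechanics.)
v_rel = v_A - v_B = 30.0 - 20.0 = 10.0 m/s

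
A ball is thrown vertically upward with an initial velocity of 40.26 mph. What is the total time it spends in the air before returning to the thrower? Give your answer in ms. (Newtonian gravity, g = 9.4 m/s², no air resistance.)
t_total = 2v₀/g (with unit conversion) = 3829.0 ms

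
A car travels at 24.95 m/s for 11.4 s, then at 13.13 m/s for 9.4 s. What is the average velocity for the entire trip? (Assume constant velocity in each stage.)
d₁ = v₁t₁ = 24.95 × 11.4 = 284.43 m
d₂ = v₂t₂ = 13.13 × 9.4 = 123.422 m
d_total = 407.85 m, t_total = 20.8 s
v_avg = d_total/t_total = 407.85/20.8 = 19.61 m/s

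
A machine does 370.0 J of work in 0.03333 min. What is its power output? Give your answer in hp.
P = W/t = 370 J / 2 s = 185 W = 0.2481 hp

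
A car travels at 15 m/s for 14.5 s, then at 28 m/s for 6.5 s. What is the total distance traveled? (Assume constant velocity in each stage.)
d₁ = v₁t₁ = 15 × 14.5 = 217.5 m
d₂ = v₂t₂ = 28 × 6.5 = 182 m
d_total = 217.5 + 182 = 399.5 m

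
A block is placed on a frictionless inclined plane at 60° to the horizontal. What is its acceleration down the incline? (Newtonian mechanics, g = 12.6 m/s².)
a = g sin(θ) = 12.6 × sin(60°) = 12.6 × 0.866 = 10.91 m/s²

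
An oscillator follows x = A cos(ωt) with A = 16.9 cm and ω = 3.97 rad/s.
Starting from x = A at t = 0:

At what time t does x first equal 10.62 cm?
cos(ωt) = x/A = 10.62/16.9 = 0.6284
ωt = arccos(0.6284) = 0.8913 rad
t = 0.8913/3.97 = 0.2245 s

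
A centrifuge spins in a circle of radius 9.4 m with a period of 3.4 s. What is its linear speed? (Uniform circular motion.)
v = 2πr/T = 2π×9.4/3.4 = 17.37 m/s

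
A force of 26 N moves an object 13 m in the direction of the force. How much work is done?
W = Fd = 26×13 = 338.0 J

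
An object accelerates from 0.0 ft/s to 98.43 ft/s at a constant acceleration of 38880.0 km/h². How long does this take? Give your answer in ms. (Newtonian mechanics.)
t = (v - v₀)/a (with unit conversion) = 10000.0 ms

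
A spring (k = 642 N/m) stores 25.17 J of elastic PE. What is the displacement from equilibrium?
PE = ½kx² → x = √(2PE/k) = √(2×25.17/642) = 0.28 m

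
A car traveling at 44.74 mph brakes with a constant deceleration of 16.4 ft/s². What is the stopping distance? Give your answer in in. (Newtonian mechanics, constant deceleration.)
d = v₀² / (2a) (with unit conversion) = 1575.0 in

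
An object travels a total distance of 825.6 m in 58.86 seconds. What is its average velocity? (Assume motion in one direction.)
v_avg = Δd / Δt = 825.6 / 58.86 = 14.03 m/s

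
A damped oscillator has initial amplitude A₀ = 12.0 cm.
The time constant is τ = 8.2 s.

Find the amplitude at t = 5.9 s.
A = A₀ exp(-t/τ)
A = A₀ exp(−t/τ) = 12.0×exp(−5.9/8.2) = 5.844 cm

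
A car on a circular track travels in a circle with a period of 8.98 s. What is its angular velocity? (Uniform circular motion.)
ω = 2π/T = 2π/8.98 = 0.6997 rad/s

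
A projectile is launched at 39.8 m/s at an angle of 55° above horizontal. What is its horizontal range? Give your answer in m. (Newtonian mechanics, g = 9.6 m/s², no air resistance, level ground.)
R = v₀² sin(2θ) / g = 155.1 m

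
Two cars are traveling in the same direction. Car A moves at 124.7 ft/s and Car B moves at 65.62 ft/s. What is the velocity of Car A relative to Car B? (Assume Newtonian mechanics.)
v_rel = v_A - v_B = 124.7 - 65.62 = 59.08 ft/s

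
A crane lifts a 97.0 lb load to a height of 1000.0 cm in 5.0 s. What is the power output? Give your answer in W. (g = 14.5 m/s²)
W = mgh = 44×14.5×10 = 6380 J
P = W/t = 6380/5 = 1276 W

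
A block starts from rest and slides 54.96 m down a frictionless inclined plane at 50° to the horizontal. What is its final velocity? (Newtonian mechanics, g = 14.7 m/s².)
a = g sin(θ) = 14.7 × sin(50°) = 11.26 m/s²
v = √(2ad) = √(2 × 11.26 × 54.96) = 35.18 m/s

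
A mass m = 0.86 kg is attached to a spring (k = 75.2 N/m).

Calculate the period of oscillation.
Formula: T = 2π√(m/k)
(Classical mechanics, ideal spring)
T = 2π√(m/k) = 2π√(0.86/75.2) = 0.6719 s; f = 1/T = 1.488 Hz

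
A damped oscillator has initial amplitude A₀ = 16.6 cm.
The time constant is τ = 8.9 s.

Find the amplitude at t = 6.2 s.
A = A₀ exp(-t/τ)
A = A₀ exp(−t/τ) = 16.6×exp(−6.2/8.9) = 8.271 cm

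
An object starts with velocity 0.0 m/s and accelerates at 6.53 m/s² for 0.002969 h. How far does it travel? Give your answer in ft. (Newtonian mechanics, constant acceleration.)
d = v₀t + ½at² (with unit conversion) = 1224.0 ft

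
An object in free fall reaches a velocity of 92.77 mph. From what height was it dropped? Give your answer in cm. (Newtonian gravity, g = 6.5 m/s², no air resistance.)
h = v²/(2g) (with unit conversion) = 13230.0 cm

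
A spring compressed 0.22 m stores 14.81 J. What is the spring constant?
PE = ½kx² → k = 2PE/x² = 2×14.81/0.22² = 612.0 N/m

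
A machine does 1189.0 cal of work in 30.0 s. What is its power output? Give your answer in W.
P = W/t = 4975 J / 30 s = 165.8 W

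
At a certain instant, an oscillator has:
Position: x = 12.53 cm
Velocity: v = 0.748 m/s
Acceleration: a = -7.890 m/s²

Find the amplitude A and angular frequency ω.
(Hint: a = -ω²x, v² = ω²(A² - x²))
a = −ω²x → ω = √(|a|/x) = √(7.89/0.1253) = 7.935 rad/s
v² = ω²(A² − x²) → A = √(x² + v²/ω²) = √(0.1253² + 0.748²/7.935²) = 0.1568 m = 15.68 cm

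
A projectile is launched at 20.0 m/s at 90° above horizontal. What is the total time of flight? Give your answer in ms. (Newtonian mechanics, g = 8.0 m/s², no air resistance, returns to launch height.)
T = 2v₀sin(θ)/g (with unit conversion) = 5000.0 ms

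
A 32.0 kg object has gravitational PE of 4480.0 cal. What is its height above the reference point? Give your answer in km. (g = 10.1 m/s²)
PE = mgh → h = PE/(mg) = 1.874e+04 J / (32 kg × 10.1 m/s²) = 58 m = 0.058 km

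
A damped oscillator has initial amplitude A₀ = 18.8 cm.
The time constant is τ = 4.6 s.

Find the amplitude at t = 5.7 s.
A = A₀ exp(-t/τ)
A = A₀ exp(−t/τ) = 18.8×exp(−5.7/4.6) = 5.445 cm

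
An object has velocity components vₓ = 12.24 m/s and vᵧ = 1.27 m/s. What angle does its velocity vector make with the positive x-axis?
θ = arctan(vᵧ/vₓ) = arctan(1.27/12.24) = 5.92°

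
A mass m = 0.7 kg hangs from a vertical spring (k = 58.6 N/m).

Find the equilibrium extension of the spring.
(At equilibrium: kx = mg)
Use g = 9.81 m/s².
x_eq = mg/k = 0.7×9.81/58.6 = 0.1172 m = 11.72 cm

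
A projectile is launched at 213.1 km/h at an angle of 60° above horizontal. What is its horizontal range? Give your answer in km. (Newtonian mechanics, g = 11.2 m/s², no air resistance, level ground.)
R = v₀² sin(2θ) / g (with unit conversion) = 0.2709 km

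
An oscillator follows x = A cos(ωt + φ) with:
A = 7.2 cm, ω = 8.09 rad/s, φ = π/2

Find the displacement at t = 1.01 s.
x = A cos(ωt + φ) = 7.2×cos(8.09×1.01 + π/2) = -6.841 cm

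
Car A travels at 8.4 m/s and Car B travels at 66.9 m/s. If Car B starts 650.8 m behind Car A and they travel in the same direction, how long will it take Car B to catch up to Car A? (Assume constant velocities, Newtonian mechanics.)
Relative speed: v_rel = 66.9 - 8.4 = 58.5 m/s
Time to catch: t = d₀/v_rel = 650.8/58.5 = 11.12 s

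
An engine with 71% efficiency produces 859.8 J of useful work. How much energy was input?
W_in = W_out/η = 859.8/0.71 = 1211.0 J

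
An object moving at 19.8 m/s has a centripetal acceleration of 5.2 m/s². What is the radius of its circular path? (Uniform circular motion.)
r = v²/a_c = 19.8²/5.2 = 75.39 m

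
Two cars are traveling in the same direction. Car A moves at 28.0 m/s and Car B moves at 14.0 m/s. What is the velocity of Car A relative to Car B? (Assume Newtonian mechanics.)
v_rel = v_A - v_B = 28.0 - 14.0 = 14.0 m/s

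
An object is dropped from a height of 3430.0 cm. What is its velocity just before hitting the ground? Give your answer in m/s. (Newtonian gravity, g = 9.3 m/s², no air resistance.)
v = √(2gh) (with unit conversion) = 25.26 m/s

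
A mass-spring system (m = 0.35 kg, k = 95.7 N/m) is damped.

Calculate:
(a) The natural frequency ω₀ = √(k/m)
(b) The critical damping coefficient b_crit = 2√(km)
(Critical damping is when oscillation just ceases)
ω₀ = √(k/m) = √(95.7/0.35) = 16.54 rad/s
b_crit = 2√(km) = 2√(95.7×0.35) = 11.57 kg/s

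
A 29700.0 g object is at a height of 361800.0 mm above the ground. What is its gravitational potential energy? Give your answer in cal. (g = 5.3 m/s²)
PE = mgh = 29.7 kg × 5.3 m/s² × 361.8 m = 5.695e+04 J = 13610.0 cal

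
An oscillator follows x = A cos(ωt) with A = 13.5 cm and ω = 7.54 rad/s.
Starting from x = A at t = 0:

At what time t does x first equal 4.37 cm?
cos(ωt) = x/A = 4.37/13.5 = 0.3237
ωt = arccos(0.3237) = 1.241 rad
t = 1.241/7.54 = 0.1646 s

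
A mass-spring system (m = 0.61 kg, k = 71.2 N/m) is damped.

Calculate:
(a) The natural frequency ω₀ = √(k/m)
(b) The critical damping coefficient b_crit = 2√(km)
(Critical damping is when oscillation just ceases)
ω₀ = √(k/m) = √(71.2/0.61) = 10.8 rad/s
b_crit = 2√(km) = 2√(71.2×0.61) = 13.18 kg/s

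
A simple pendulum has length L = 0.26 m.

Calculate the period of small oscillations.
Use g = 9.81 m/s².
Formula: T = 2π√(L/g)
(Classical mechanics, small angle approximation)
T = 2π√(L/g) = 2π√(0.26/9.81) = 1.023 s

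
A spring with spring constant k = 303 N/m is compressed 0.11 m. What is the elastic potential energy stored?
PE = ½kx² = ½×303×0.11² = 1.833 J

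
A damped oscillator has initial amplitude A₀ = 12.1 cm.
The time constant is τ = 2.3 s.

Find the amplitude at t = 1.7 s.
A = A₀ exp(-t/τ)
A = A₀ exp(−t/τ) = 12.1×exp(−1.7/2.3) = 5.778 cm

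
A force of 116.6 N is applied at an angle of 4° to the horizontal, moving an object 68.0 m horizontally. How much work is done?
W = Fd cosθ = 116.6×68.0×cos(4°) = 7909.5 J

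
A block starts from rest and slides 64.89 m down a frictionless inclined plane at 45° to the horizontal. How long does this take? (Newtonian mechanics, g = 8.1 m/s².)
a = g sin(θ) = 8.1 × sin(45°) = 5.73 m/s²
t = √(2d/a) = √(2 × 64.89 / 5.73) = 4.76 s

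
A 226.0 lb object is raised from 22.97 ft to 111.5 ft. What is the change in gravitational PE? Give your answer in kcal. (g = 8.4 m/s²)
ΔPE = mg(h₂ − h₁) = 102.5 kg × 8.4 m/s² × (33.99 − 7.001) m = 2.324e+04 J = 5.554 kcal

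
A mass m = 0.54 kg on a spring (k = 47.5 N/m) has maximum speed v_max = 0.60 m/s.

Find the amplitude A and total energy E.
½mv²_max = ½kA² → A = v_max√(m/k) = 0.6×√(0.54/47.5) = 0.06397 m = 6.397 cm
E = ½mv²_max = ½×0.54×0.6² = 0.0972 J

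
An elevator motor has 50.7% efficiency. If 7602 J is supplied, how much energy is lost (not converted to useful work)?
W_out = η × W_in = 0.507×7602 = 3854.2 J
W_lost = W_in − W_out = 7602 − 3854.2 = 3747.8 J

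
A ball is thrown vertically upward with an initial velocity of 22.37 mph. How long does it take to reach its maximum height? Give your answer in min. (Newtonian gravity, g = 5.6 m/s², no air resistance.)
t_up = v₀/g (with unit conversion) = 0.02976 min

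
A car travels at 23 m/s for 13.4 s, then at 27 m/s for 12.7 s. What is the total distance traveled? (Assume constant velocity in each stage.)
d₁ = v₁t₁ = 23 × 13.4 = 308.2 m
d₂ = v₂t₂ = 27 × 12.7 = 342.9 m
d_total = 308.2 + 342.9 = 651.1 m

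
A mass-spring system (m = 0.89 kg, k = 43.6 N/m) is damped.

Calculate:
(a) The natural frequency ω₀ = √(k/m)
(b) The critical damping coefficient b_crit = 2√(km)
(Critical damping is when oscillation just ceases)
ω₀ = √(k/m) = √(43.6/0.89) = 6.999 rad/s
b_crit = 2√(km) = 2√(43.6×0.89) = 12.46 kg/s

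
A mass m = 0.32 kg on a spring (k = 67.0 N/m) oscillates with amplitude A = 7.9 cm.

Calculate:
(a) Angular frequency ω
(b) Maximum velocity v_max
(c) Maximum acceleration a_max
ω = √(k/m) = √(67.0/0.32) = 14.47 rad/s
v_max = ωA = 14.47×0.079 = 1.143 m/s
a_max = ω²A = 14.47²×0.079 = 16.54 m/s²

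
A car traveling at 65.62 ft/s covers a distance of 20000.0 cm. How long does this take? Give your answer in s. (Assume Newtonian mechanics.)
t = d/v (with unit conversion) = 10.0 s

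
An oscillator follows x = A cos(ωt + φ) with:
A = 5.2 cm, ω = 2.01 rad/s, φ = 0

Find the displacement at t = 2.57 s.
x = A cos(ωt + φ) = 5.2×cos(2.01×2.57 + 0) = 2.277 cm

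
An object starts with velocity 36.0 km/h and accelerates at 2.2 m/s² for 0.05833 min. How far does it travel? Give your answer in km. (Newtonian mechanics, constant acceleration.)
d = v₀t + ½at² (with unit conversion) = 0.04847 km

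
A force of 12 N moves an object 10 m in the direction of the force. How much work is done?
W = Fd = 12×10 = 120.0 J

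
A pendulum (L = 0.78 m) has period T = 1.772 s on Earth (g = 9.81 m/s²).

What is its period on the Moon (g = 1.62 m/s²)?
T = 2π√(L/g), so T_moon/T_earth = √(g_earth/g_moon)
T_moon = 2π√(0.78/1.62) = 4.36 s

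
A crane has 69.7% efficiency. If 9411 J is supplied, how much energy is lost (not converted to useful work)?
W_out = η × W_in = 0.697×9411 = 6559.5 J
W_lost = W_in − W_out = 9411 − 6559.5 = 2851.5 J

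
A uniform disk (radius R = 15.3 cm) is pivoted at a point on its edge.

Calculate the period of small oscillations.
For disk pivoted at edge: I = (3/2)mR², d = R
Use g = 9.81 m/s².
I/m = (3/2)R² = 0.03511 m²; d = R = 0.153 m
T = 2π√((3/2)R²/(gR)) = 2π√(3R/(2g)) = 0.961 s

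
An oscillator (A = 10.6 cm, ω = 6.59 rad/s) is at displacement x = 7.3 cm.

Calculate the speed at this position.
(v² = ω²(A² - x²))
v = ω√(A² − x²) = 6.59×√(0.106² − 0.073²) = 0.5065 m/s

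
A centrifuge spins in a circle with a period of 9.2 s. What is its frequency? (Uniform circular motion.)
f = 1/T = 1/9.2 = 0.1087 Hz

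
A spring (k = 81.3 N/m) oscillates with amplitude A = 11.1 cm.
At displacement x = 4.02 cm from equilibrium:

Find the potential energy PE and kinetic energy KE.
E_total = ½kA² = ½×81.3×(0.111)² = 0.5008 J
PE = ½kx² = ½×81.3×(0.0402)² = 0.06569 J
KE = E_total − PE = 0.4352 J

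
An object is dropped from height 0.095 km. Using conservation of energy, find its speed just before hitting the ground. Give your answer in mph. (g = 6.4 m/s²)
mgh = ½mv² → v = √(2gh) = √(2×6.4×95) = 34.87 m/s = 78.0 mph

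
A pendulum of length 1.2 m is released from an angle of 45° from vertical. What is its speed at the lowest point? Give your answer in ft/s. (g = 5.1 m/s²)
h = L(1 − cosθ) = 1.2×(1 − cos45°) = 0.3515 m
v = √(2gh) = √(2×5.1×0.3515) = 1.893 m/s = 6.212 ft/s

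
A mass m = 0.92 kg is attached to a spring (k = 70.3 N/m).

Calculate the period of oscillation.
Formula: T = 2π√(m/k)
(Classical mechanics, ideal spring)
T = 2π√(m/k) = 2π√(0.92/70.3) = 0.7188 s; f = 1/T = 1.391 Hz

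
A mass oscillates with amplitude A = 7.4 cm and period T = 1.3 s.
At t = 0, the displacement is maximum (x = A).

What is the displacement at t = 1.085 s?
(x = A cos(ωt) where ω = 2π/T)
ω = 2π/T = 2π/1.3 = 4.833 rad/s
x = A cos(ωt) = 7.4×cos(4.833×1.085) = 3.752 cm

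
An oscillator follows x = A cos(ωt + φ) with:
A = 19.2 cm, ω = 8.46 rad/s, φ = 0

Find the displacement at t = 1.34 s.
x = A cos(ωt + φ) = 19.2×cos(8.46×1.34 + 0) = 6.418 cm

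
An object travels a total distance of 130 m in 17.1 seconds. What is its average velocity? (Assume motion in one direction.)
v_avg = Δd / Δt = 130 / 17.1 = 7.6 m/s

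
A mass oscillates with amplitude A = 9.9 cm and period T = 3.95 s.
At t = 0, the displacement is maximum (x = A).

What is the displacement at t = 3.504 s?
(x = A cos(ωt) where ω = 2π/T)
ω = 2π/T = 2π/3.95 = 1.591 rad/s
x = A cos(ωt) = 9.9×cos(1.591×3.504) = 7.511 cm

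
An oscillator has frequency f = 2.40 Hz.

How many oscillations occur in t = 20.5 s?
n = f×t = 2.4×20.5 = 49.2 oscillations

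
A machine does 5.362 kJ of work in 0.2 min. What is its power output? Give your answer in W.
P = W/t = 5362 J / 12 s = 446.8 W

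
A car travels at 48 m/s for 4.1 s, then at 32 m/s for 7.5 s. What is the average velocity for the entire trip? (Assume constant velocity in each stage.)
d₁ = v₁t₁ = 48 × 4.1 = 196.8 m
d₂ = v₂t₂ = 32 × 7.5 = 240 m
d_total = 436.8 m, t_total = 11.6 s
v_avg = d_total/t_total = 436.8/11.6 = 37.66 m/s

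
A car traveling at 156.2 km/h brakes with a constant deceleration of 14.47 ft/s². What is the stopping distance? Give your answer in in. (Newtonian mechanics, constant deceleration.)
d = v₀² / (2a) (with unit conversion) = 8403.0 in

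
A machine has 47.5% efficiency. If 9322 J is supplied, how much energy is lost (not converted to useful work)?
W_out = η × W_in = 0.475×9322 = 4427.9 J
W_lost = W_in − W_out = 9322 − 4427.9 = 4894.1 J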